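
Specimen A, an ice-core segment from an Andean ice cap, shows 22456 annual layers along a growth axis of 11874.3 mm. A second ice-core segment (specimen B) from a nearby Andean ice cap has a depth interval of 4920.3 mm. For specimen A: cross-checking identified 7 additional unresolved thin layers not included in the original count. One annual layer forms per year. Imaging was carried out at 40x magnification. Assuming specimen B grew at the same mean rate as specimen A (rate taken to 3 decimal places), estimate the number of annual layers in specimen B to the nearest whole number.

9301 annual layers

Specimen A: correcting the raw count gives 22456 + 7 = 22463 true annual layers.
A: Extension rate ≈ 11874.3 / 22463 = 0.529 mm/yr.
Specimen B: 4920.3 mm / 0.529 mm per year = 9301.13 years ≈ 9301 annual layers.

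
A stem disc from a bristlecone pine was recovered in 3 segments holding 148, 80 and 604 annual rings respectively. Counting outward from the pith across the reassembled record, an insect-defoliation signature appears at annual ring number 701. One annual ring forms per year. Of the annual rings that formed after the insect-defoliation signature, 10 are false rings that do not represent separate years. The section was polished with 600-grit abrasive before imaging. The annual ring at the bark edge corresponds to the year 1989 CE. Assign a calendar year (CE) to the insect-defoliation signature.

Total annual rings = 148 + 80 + 604 = 832.
The insect-defoliation signature sits at annual ring 701 from the pith, so 832 − 701 = 131 annual rings formed after it.
Removing the 10 false annual rings leaves 131 − 10 = 121 true annual rings beyond the insect-defoliation signature.
1989 − 121 = 1868 CE.

1868 CE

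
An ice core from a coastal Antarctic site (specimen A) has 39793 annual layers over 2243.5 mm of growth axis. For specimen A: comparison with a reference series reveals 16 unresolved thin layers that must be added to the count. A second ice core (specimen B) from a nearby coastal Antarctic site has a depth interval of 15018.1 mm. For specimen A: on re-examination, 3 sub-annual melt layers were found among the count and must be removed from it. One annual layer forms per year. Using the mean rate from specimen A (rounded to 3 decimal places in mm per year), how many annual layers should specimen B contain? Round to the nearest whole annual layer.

Specimen A: true annual layer count = 39793 − 3 + 16 = 39806.
A: 2243.5 mm over 39806 years gives 2243.5 / 39806 ≈ 0.056 mm/year.
Specimen B: 15018.1 mm / 0.056 mm per year = 268180.36 years ≈ 268180 annual layers.

268180 annual layers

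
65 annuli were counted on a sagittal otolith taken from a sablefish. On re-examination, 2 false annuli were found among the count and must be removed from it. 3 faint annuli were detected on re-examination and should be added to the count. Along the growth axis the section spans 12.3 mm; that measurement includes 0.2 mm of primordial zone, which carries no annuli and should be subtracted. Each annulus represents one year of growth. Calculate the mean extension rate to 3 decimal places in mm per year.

Correcting the raw count gives 65 − 2 + 3 = 66 true annuli.
Net length = 12.3 − 0.2 = 12.1 mm.
Extension rate ≈ 12.1 / 66 = 0.183 mm per year.

0.183 mm per year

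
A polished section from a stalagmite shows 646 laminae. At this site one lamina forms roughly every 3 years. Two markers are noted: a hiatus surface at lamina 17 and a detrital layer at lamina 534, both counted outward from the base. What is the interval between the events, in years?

534 − 17 = 517 laminae lie between the two events.
517 laminae at 3 years each span 517 × 3 = 1551 years.

1551 yr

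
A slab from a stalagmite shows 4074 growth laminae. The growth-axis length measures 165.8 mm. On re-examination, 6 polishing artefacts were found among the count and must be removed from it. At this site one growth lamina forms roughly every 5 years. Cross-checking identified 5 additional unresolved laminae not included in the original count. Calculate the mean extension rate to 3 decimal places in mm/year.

0.008 mm/year

Adjusted count: 4074 − 6 + 5 = 4073 growth laminae.
At 5 years per growth lamina, 4073 × 5 = 20365 years.
165.8 mm over 20365 years gives 165.8 / 20365 ≈ 0.008 mm/year.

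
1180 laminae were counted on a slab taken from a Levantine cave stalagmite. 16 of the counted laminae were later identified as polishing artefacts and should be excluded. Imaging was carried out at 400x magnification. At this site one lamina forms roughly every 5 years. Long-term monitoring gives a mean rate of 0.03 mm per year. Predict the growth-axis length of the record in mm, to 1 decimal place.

Correcting the raw count gives 1180 − 16 = 1164 true laminae.
1164 laminae at 5 years each span 1164 × 5 = 5820 years.
Predicted length = 0.03 mm/year × 5820 years = 174.6 mm.

174.6 mm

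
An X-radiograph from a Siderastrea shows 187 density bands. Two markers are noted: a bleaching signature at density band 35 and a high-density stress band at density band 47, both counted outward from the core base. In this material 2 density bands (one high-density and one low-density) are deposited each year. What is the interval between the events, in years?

Separation: 47 − 35 = 12 density bands.
12 density bands at 2 per year is 12 / 2 = 6 years.

6 years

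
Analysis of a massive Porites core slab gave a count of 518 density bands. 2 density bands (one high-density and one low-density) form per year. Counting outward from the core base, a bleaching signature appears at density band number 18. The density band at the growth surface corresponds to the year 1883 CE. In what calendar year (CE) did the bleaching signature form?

1633 CE

The bleaching signature sits at density band 18 from the core base, so 518 − 18 = 500 density bands formed after it.
Dividing by 2 density bands per year: 500 / 2 = 250 years.
Counting back 250 years from 1883 CE places the bleaching signature in 1883 − 250 = 1633 CE.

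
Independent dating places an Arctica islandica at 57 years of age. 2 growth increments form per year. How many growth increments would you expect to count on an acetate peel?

With 2 growth increments per year, 57 years would produce 57 × 2 = 114 growth increments.
So 114 growth increments should be present.

114 growth increments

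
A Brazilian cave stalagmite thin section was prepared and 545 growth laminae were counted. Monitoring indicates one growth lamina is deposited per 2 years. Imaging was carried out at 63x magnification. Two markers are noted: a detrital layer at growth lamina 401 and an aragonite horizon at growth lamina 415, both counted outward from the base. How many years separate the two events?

28 years

Separation: 415 − 401 = 14 growth laminae.
14 growth laminae at 2 years each span 14 × 2 = 28 years.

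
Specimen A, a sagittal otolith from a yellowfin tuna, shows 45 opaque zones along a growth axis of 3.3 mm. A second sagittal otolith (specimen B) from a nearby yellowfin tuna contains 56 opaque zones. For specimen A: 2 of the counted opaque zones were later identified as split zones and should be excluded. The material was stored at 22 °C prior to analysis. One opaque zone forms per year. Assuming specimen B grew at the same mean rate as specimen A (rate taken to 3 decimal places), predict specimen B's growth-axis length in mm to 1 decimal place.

Specimen A: correcting the raw count gives 45 − 2 = 43 true opaque zones.
A: 3.3 mm over 43 years gives 3.3 / 43 ≈ 0.077 mm per year.
Length of B = 0.077 × 56 = 4.3 mm.

4.3 mm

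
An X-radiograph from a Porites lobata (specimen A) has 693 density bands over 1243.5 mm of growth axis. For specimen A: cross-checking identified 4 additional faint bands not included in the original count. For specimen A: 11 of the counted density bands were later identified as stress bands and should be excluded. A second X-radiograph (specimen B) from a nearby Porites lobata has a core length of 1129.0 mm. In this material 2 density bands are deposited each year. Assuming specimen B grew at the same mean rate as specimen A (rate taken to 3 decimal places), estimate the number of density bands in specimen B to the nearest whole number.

Specimen A: adjusted count: 693 − 11 + 4 = 686 density bands.
Specimen A: 686 density bands at 2 per year is 686 / 2 = 343 years.
A: Extension rate ≈ 1243.5 / 343 = 3.625 mm/year.
B spans 1129.0 / 3.625 = 311.45 years; at 2 density bands per year that is 311.45 × 2 ≈ 623 density bands.

623 density bands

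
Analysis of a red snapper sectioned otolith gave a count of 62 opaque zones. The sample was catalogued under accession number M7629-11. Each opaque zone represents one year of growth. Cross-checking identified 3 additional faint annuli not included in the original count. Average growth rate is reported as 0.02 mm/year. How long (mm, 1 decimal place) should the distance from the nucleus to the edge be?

After corrections the count is 62 + 3 = 65 opaque zones.
65 years at 0.02 mm/year gives 0.02 × 65 = 1.3 mm.

1.3 mm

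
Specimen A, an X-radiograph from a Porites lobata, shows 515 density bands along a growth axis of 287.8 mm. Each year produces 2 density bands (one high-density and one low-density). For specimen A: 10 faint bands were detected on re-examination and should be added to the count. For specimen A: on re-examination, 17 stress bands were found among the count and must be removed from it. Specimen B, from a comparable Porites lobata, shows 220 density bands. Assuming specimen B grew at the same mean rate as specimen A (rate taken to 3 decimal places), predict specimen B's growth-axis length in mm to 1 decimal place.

Specimen A: true density band count = 515 − 17 + 10 = 508.
Specimen A: 508 density bands at 2 per year is 508 / 2 = 254 years.
A: Extension rate ≈ 287.8 / 254 = 1.133 mm/year.
Specimen B: 220 density bands at 2 per year is 220 / 2 = 110 years. B's length ≈ 1.133 × 110 = 124.6 mm.

124.6 mm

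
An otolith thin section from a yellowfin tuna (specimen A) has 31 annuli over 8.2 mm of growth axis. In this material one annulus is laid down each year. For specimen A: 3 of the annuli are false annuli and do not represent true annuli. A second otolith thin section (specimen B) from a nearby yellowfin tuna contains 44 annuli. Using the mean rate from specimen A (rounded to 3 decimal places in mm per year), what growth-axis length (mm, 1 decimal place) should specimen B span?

12.9 mm

Specimen A: true annulus count = 31 − 3 = 28.
A: Extension rate ≈ 8.2 / 28 = 0.293 mm/year.
For B, 0.293 mm/year × 44 years = 12.9 mm.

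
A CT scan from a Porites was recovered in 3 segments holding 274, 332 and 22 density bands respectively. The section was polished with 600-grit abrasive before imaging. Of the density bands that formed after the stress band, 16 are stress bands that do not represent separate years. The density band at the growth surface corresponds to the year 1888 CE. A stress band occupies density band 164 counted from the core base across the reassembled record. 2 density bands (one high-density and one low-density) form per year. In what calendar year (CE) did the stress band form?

Total density bands = 274 + 332 + 22 = 628.
Between density band 164 and the growth surface there are 628 − 164 = 464 density bands.
Excluding 16 false density bands: 464 − 16 = 448.
448 density bands at 2 per year is 448 / 2 = 224 years.
1888 − 224 = 1664 CE.

1664 CE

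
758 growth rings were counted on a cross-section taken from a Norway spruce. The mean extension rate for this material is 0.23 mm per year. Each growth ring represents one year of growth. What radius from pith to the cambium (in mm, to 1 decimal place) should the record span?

174.3 mm

The record spans 758 years at 0.23 mm per year.
758 years at 0.23 mm/year gives 0.23 × 758 = 174.3 mm.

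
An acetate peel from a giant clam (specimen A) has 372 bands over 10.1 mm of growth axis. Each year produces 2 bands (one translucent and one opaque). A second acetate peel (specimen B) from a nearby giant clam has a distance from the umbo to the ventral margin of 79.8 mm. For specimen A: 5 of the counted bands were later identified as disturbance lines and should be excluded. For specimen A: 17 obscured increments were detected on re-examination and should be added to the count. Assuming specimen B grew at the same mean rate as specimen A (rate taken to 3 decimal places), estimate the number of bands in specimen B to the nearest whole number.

3011 bands

Specimen A: adjusted count: 372 − 5 + 17 = 384 bands.
Specimen A: 384 bands at 2 per year is 384 / 2 = 192 years.
A: Extension rate ≈ 10.1 / 192 = 0.053 mm/year.
Specimen B: 79.8 mm / 0.053 mm per year = 1505.66 years; at 2 bands per year that is 1505.66 × 2 ≈ 3011 bands.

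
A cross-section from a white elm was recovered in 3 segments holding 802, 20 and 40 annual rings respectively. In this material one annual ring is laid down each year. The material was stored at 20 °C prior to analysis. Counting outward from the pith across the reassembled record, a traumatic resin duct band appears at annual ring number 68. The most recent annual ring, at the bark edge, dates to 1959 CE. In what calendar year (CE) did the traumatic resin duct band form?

1165 CE

Total annual rings = 802 + 20 + 40 = 862.
862 − 68 = 794 annual rings lie beyond the traumatic resin duct band toward the bark edge.
Counting back 794 years from 1959 CE places the traumatic resin duct band in 1959 − 794 = 1165 CE.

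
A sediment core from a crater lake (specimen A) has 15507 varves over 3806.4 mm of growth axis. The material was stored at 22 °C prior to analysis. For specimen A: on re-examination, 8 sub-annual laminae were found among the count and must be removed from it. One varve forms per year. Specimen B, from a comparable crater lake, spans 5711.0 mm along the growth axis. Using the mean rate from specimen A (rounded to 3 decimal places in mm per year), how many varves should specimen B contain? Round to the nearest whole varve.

Specimen A: correcting the raw count gives 15507 − 8 = 15499 true varves.
A: Extension rate ≈ 3806.4 / 15499 = 0.246 mm/year.
B spans 5711.0 / 0.246 = 23215.45 years ≈ 23215 varves.

23215 varves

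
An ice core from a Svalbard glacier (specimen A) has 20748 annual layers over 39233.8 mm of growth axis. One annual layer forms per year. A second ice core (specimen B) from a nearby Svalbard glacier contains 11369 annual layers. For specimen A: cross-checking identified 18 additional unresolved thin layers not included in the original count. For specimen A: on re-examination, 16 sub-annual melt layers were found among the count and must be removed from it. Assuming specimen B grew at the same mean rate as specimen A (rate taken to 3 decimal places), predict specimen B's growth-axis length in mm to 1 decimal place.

21498.8 mm

Specimen A: correcting the raw count gives 20748 − 16 + 18 = 20750 true annual layers.
A: Extension rate ≈ 39233.8 / 20750 = 1.891 mm per year.
B's length ≈ 1.891 × 11369 = 21498.8 mm.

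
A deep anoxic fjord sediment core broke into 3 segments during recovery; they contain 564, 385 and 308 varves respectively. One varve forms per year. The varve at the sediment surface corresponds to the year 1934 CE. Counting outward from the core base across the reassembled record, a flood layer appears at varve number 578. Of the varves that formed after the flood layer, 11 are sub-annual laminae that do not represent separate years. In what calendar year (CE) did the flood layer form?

1266 CE

Total varves = 564 + 385 + 308 = 1257.
Between varve 578 and the sediment surface there are 1257 − 578 = 679 varves.
Excluding 11 false varves: 679 − 11 = 668.
The varve at the sediment surface is 1934 CE, so the flood layer dates to 1934 − 668 = 1266 CE.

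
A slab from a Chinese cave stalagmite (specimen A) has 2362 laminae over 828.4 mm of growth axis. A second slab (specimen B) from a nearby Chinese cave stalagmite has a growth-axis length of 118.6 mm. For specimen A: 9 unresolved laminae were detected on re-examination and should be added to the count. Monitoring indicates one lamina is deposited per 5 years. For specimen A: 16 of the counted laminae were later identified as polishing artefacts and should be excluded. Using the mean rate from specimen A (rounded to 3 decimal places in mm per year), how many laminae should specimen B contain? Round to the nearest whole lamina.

339 laminae

Specimen A: true lamina count = 2362 − 16 + 9 = 2355.
Specimen A: 2355 laminae at 5 years each span 2355 × 5 = 11775 years.
A: 828.4 mm over 11775 years gives 828.4 / 11775 ≈ 0.070 mm/year.
Specimen B: 118.6 mm / 0.070 mm per year = 1694.29 years; at 5 years per lamina that is 1694.29 / 5 ≈ 339 laminae.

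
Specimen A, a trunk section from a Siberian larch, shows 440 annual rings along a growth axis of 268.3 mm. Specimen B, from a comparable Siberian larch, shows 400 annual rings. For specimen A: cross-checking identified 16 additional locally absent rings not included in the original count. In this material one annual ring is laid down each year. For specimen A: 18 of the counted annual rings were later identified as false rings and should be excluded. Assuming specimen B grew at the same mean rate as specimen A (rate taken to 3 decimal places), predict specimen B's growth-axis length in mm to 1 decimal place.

Specimen A: adjusted count: 440 − 18 + 16 = 438 annual rings.
A: 268.3 mm over 438 years gives 268.3 / 438 ≈ 0.613 mm/yr.
B's length ≈ 0.613 × 400 = 245.2 mm.

245.2 mm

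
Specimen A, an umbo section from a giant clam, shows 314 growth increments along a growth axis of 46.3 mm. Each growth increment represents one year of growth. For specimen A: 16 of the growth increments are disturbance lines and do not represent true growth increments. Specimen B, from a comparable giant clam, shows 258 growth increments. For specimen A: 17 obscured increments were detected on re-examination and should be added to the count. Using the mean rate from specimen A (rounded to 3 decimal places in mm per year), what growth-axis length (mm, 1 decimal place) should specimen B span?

Specimen A: after corrections the count is 314 − 16 + 17 = 315 growth increments.
A: Mean rate = 46.3 mm / 315 years ≈ 0.147 mm/yr.
B's length ≈ 0.147 × 258 = 37.9 mm.

37.9 mm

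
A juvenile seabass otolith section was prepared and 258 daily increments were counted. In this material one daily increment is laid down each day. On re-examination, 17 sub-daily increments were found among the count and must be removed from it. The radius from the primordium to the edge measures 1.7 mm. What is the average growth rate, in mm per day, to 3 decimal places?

0.007 mm per day

After corrections the count is 258 − 17 = 241 daily increments.
Mean rate = 1.7 mm / 241 days ≈ 0.007 mm per day.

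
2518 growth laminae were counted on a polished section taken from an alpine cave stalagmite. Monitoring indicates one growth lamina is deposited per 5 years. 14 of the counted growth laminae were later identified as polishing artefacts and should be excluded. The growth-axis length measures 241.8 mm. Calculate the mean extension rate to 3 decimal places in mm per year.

0.019 mm per year

True growth lamina count = 2518 − 14 = 2504.
Multiplying by 5 years per growth lamina: 2504 × 5 = 12520 years.
Extension rate ≈ 241.8 / 12520 = 0.019 mm per year.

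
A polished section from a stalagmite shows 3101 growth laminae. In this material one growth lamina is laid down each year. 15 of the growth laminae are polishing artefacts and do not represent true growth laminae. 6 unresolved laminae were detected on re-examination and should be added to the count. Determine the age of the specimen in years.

3092 years

After corrections the count is 3101 − 15 + 6 = 3092 growth laminae.
At one growth lamina per year, that is 3092 years.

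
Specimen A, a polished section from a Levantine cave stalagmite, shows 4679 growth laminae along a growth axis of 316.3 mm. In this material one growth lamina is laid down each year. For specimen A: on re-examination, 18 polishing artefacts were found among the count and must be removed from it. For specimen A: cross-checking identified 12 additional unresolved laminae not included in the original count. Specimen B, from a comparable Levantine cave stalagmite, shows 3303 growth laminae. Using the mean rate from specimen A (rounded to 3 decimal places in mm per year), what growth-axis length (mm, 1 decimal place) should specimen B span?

Specimen A: after corrections the count is 4679 − 18 + 12 = 4673 growth laminae.
A: Mean rate = 316.3 mm / 4673 years ≈ 0.068 mm/yr.
Length of B = 0.068 × 3303 = 224.6 mm.

224.6 mm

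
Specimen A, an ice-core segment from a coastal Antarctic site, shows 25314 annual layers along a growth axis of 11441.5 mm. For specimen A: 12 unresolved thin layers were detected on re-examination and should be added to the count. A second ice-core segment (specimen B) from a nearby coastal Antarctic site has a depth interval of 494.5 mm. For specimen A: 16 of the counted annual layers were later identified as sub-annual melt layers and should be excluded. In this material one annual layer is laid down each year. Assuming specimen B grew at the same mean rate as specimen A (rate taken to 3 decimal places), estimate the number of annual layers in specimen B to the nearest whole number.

Specimen A: true annual layer count = 25314 − 16 + 12 = 25310.
A: 11441.5 mm over 25310 years gives 11441.5 / 25310 ≈ 0.452 mm per year.
B spans 494.5 / 0.452 = 1094.03 years ≈ 1094 annual layers.

1094 annual layers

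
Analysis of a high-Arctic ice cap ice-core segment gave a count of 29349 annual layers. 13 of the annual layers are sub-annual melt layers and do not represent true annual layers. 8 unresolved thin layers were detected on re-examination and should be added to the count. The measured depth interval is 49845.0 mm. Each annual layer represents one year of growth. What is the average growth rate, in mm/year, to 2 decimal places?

True annual layer count = 29349 − 13 + 8 = 29344.
Mean rate = 49845.0 mm / 29344 years ≈ 1.70 mm/year.

1.70 mm/year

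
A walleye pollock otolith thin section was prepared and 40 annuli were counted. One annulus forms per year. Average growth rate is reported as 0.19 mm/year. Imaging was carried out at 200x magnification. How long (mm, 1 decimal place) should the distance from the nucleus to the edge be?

The record spans 40 years at 0.19 mm per year.
Length ≈ 0.19 × 40 = 7.6 mm.

7.6 mm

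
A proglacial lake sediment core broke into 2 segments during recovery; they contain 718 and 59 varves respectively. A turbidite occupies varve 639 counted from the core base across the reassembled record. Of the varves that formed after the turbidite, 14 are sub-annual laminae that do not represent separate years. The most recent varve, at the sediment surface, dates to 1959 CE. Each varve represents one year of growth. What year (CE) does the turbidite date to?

Total varves = 718 + 59 = 777.
777 − 639 = 138 varves lie beyond the turbidite toward the sediment surface.
Removing the 14 false varves leaves 138 − 14 = 124 true varves beyond the turbidite.
1959 − 124 = 1835 CE.

1835 CE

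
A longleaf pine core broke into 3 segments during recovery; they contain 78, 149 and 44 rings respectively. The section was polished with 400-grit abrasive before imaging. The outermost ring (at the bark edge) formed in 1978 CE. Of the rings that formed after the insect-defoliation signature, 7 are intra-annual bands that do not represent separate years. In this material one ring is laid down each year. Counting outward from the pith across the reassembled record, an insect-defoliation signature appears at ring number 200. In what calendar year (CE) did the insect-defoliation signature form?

1914 CE

Total rings = 78 + 149 + 44 = 271.
Between ring 200 and the bark edge there are 271 − 200 = 71 rings.
Excluding 7 false rings: 71 − 7 = 64.
The ring at the bark edge is 1978 CE, so the insect-defoliation signature dates to 1978 − 64 = 1914 CE.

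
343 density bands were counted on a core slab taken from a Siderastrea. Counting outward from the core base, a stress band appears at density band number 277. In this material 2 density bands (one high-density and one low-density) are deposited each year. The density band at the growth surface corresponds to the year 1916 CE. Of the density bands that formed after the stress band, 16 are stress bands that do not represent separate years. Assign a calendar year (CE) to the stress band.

1891 CE

343 − 277 = 66 density bands lie beyond the stress band toward the growth surface.
66 − 16 false = 50 true density bands after the stress band.
Dividing by 2 density bands per year: 50 / 2 = 25 years.
The density band at the growth surface is 1916 CE, so the stress band dates to 1916 − 25 = 1891 CE.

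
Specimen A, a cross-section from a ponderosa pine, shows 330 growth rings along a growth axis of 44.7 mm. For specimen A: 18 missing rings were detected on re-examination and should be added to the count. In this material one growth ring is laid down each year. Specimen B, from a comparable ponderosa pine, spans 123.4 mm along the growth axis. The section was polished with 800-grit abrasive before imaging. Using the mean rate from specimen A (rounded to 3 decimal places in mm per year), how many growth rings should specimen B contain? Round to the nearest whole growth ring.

964 growth rings

Specimen A: adjusted count: 330 + 18 = 348 growth rings.
A: 44.7 mm over 348 years gives 44.7 / 348 ≈ 0.128 mm/yr.
B spans 123.4 / 0.128 = 964.06 years ≈ 964 growth rings.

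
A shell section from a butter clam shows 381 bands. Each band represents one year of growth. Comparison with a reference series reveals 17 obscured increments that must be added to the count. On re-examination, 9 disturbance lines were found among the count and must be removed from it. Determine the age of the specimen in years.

389 years

Adjusted count: 381 − 9 + 17 = 389 bands.
At one band per year, that is 389 years.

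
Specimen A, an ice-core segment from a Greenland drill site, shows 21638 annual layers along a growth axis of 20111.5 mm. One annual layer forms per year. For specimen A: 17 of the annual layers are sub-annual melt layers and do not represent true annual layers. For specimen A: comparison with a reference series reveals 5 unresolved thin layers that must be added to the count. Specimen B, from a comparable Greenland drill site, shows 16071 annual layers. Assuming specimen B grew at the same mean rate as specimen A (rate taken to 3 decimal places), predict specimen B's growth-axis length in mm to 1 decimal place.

Specimen A: true annual layer count = 21638 − 17 + 5 = 21626.
A: 20111.5 mm over 21626 years gives 20111.5 / 21626 ≈ 0.930 mm per year.
Length of B = 0.930 × 16071 = 14946.0 mm.

14946.0 mm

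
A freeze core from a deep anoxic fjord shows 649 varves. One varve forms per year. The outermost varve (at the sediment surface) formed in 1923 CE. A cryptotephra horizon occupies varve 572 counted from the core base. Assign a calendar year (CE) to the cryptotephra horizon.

1846 CE

Between varve 572 and the sediment surface there are 649 − 572 = 77 varves.
The varve at the sediment surface is 1923 CE, so the cryptotephra horizon dates to 1923 − 77 = 1846 CE.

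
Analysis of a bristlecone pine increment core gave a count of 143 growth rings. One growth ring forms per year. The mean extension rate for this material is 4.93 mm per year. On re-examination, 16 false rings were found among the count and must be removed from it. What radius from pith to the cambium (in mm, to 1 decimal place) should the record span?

626.1 mm

Correcting the raw count gives 143 − 16 = 127 true growth rings.
Length ≈ 4.93 × 127 = 626.1 mm.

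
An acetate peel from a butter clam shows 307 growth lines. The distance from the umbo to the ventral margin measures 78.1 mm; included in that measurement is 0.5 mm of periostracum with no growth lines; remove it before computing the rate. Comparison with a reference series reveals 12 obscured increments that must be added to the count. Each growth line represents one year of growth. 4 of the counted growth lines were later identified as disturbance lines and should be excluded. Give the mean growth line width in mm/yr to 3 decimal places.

Adjusted count: 307 − 4 + 12 = 315 growth lines.
Net length = 78.1 − 0.5 = 77.6 mm.
Mean rate = 77.6 mm / 315 years ≈ 0.246 mm/yr.

0.246 mm/yr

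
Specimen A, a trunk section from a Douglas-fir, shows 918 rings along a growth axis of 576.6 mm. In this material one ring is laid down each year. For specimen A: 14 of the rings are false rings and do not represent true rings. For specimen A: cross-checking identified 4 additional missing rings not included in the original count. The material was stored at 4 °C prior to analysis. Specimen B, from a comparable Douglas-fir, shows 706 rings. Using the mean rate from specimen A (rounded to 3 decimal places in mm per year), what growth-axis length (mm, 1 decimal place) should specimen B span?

Specimen A: adjusted count: 918 − 14 + 4 = 908 rings.
A: Extension rate ≈ 576.6 / 908 = 0.635 mm per year.
Length of B = 0.635 × 706 = 448.3 mm.

448.3 mm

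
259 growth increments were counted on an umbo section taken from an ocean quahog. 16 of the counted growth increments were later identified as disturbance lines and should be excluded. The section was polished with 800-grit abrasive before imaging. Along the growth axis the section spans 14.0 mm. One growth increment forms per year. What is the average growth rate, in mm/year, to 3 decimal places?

0.058 mm/year

Adjusted count: 259 − 16 = 243 growth increments.
Extension rate ≈ 14.0 / 243 = 0.058 mm/year.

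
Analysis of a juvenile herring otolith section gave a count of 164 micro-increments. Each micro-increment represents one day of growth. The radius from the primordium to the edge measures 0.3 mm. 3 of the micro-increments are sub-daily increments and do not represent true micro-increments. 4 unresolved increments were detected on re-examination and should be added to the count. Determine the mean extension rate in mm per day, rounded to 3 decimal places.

Correcting the raw count gives 164 − 3 + 4 = 165 true micro-increments.
Extension rate ≈ 0.3 / 165 = 0.002 mm per day.

0.002 mm per day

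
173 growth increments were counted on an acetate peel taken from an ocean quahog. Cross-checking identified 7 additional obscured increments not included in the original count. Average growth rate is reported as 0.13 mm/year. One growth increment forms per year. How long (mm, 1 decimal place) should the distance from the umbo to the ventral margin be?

Adjusted count: 173 + 7 = 180 growth increments.
Predicted length = 0.13 mm/year × 180 years = 23.4 mm.

23.4 mm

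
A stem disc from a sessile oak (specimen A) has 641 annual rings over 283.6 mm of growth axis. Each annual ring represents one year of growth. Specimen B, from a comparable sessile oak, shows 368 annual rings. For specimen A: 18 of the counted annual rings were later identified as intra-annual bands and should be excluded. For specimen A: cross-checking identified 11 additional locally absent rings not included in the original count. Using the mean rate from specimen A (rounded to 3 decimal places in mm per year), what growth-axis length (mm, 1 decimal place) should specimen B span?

164.5 mm

Specimen A: true annual ring count = 641 − 18 + 11 = 634.
A: 283.6 mm over 634 years gives 283.6 / 634 ≈ 0.447 mm/year.
B's length ≈ 0.447 × 368 = 164.5 mm.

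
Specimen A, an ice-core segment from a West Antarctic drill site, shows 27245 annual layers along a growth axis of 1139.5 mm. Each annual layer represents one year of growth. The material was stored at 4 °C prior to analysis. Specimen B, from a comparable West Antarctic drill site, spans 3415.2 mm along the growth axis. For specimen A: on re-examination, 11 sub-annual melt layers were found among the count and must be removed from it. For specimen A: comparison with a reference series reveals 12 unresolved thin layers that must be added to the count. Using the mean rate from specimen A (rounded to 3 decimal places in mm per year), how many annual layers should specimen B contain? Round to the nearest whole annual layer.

Specimen A: correcting the raw count gives 27245 − 11 + 12 = 27246 true annual layers.
A: Mean rate = 1139.5 mm / 27246 years ≈ 0.042 mm/yr.
B spans 3415.2 / 0.042 = 81314.29 years ≈ 81314 annual layers.

81314 annual layers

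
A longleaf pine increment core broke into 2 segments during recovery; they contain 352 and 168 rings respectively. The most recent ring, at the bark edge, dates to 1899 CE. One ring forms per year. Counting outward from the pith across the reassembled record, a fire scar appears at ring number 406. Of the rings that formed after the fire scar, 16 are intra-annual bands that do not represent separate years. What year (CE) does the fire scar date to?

Total rings = 352 + 168 = 520.
Between ring 406 and the bark edge there are 520 − 406 = 114 rings.
114 − 16 false = 98 true rings after the fire scar.
1899 − 98 = 1801 CE.

1801 CE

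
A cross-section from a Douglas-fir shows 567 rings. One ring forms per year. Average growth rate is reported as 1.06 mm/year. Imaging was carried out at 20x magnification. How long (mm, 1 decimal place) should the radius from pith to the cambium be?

567 years of growth are recorded.
Length ≈ 1.06 × 567 = 601.0 mm.

601.0 mm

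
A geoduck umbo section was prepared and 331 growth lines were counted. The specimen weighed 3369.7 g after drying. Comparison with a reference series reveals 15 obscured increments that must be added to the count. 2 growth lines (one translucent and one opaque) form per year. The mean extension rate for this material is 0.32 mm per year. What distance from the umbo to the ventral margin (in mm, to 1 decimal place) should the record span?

55.4 mm

True growth line count = 331 + 15 = 346.
With 2 growth lines per year, 346 / 2 = 173 years.
Length ≈ 0.32 × 173 = 55.4 mm.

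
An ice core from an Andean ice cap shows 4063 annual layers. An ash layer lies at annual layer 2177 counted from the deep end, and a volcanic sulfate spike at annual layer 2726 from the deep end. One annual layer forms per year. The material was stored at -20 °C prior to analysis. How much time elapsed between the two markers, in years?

549 years

The two markers are separated by 2726 − 2177 = 549 annual layers.
One annual layer per year makes the interval 549 years.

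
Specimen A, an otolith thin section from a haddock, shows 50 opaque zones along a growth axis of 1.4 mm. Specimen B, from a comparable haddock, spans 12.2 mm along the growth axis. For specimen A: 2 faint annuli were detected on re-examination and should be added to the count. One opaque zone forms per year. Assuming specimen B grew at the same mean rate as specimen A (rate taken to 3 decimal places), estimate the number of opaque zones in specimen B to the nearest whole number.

Specimen A: true opaque zone count = 50 + 2 = 52.
A: Extension rate ≈ 1.4 / 52 = 0.027 mm/yr.
For B, 12.2 / 0.027 = 451.85 years ≈ 452 opaque zones.

452 opaque zones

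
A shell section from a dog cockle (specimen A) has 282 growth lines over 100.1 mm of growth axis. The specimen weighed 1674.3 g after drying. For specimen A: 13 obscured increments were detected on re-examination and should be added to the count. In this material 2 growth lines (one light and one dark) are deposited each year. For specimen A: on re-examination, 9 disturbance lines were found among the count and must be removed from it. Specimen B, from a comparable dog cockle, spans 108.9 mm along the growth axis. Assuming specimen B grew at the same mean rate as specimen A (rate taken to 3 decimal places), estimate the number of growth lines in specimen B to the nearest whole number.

311 growth lines

Specimen A: true growth line count = 282 − 9 + 13 = 286.
Specimen A: with 2 growth lines per year, 286 / 2 = 143 years.
A: 100.1 mm over 143 years gives 100.1 / 143 ≈ 0.700 mm per year.
B spans 108.9 / 0.700 = 155.57 years; at 2 growth lines per year that is 155.57 × 2 ≈ 311 growth lines.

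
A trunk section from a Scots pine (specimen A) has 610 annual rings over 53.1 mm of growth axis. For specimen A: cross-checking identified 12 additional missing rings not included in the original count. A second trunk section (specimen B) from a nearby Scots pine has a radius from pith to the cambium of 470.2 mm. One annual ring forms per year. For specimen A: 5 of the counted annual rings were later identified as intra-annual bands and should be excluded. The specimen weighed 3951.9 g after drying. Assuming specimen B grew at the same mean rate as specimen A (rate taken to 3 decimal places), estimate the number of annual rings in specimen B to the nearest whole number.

5467 annual rings

Specimen A: true annual ring count = 610 − 5 + 12 = 617.
A: Extension rate ≈ 53.1 / 617 = 0.086 mm per year.
B spans 470.2 / 0.086 = 5467.44 years ≈ 5467 annual rings.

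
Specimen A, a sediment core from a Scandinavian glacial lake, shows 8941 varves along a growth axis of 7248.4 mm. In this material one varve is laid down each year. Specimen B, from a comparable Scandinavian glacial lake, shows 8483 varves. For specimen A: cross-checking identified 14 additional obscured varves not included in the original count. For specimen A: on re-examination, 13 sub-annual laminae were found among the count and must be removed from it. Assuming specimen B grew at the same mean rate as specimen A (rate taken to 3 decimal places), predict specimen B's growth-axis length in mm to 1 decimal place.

6879.7 mm

Specimen A: adjusted count: 8941 − 13 + 14 = 8942 varves.
A: Mean rate = 7248.4 mm / 8942 years ≈ 0.811 mm per year.
For B, 0.811 mm/year × 8483 years = 6879.7 mm.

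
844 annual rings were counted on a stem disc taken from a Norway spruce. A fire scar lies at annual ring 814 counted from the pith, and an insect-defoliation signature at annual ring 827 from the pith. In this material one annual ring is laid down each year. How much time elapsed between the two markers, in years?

13 yr

827 − 814 = 13 annual rings lie between the two events.
That is 13 years at one annual ring per year.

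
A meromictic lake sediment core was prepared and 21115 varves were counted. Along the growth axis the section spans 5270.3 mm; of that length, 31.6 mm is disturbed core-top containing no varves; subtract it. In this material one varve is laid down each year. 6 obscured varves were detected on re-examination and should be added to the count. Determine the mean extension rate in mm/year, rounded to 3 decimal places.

0.248 mm/year

Correcting the raw count gives 21115 + 6 = 21121 true varves.
Removing the 31.6 mm offcut leaves 5270.3 − 31.6 = 5238.7 mm.
5238.7 mm over 21121 years gives 5238.7 / 21121 ≈ 0.248 mm/year.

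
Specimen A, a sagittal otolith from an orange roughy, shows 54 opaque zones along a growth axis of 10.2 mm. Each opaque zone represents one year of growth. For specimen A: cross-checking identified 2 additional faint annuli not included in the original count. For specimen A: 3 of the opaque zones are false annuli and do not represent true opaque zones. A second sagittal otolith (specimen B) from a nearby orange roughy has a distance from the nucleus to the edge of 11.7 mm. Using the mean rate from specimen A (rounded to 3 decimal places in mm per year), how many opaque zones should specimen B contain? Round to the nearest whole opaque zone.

61 opaque zones

Specimen A: after corrections the count is 54 − 3 + 2 = 53 opaque zones.
A: Extension rate ≈ 10.2 / 53 = 0.192 mm/yr.
For B, 11.7 / 0.192 = 60.94 years ≈ 61 opaque zones.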